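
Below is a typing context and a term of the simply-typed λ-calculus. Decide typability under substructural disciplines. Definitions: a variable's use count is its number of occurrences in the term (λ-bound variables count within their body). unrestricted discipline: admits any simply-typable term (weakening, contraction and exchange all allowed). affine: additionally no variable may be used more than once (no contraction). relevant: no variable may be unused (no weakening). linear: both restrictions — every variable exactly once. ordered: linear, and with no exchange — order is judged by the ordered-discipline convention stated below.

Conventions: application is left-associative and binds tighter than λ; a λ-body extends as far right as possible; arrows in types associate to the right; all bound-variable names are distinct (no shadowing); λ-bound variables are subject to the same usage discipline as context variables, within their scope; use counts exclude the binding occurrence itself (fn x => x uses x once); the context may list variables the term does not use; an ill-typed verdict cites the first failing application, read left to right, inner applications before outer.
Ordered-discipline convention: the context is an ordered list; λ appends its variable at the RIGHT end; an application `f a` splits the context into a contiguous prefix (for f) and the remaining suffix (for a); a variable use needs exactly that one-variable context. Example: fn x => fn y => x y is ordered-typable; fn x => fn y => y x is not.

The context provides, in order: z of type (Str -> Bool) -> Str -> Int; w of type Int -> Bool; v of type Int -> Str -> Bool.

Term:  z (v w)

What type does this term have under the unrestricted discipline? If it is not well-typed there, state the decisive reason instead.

not well-typed under unrestricted — the type mismatch rejects it
usage: z: 1×, w: 1×, v: 1×
left-to-right use order: z, v, w
typing: ill-typed: an application expects Int but receives Int -> Bool
across the five disciplines: ordered ✗ | linear ✗ | affine ✗ | relevant ✗ | unrestricted ✗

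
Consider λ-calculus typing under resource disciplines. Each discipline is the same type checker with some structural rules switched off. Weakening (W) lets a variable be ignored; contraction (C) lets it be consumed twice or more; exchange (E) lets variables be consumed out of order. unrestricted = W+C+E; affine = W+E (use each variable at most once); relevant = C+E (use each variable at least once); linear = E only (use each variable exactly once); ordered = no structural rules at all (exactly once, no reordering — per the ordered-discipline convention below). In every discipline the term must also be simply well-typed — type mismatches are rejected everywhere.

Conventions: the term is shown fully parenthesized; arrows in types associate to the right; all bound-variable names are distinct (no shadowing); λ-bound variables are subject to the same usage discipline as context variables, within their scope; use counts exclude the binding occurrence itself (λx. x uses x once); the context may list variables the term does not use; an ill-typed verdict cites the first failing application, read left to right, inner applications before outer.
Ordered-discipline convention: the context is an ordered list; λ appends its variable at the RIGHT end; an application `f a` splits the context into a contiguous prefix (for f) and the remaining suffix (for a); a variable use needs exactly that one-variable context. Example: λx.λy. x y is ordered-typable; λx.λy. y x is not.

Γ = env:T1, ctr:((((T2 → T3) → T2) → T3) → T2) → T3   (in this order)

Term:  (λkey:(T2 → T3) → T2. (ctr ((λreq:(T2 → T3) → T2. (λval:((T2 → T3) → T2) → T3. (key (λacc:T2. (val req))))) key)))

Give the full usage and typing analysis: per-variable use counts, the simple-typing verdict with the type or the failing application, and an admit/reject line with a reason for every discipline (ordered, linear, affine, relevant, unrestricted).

variable uses: env ×0; ctr ×1; key (bound) ×2; req (bound) ×1; val (bound) ×1; acc (bound) ×0
left-to-right use order: ctr, key, val, req, key
typing: ✓ — ((T2 → T3) → T2) → T3
ordered: ✗ — key ×2 used more than once (contraction); env, acc never used (weakening)
linear: ✗ — key ×2 used more than once (contraction); env, acc never used (weakening)
affine: ✗ — key ×2 used more than once (contraction)
relevant: ✗ — env, acc never used (weakening)
unrestricted: ✓ — typability at ((T2 → T3) → T2) → T3 is all that's needed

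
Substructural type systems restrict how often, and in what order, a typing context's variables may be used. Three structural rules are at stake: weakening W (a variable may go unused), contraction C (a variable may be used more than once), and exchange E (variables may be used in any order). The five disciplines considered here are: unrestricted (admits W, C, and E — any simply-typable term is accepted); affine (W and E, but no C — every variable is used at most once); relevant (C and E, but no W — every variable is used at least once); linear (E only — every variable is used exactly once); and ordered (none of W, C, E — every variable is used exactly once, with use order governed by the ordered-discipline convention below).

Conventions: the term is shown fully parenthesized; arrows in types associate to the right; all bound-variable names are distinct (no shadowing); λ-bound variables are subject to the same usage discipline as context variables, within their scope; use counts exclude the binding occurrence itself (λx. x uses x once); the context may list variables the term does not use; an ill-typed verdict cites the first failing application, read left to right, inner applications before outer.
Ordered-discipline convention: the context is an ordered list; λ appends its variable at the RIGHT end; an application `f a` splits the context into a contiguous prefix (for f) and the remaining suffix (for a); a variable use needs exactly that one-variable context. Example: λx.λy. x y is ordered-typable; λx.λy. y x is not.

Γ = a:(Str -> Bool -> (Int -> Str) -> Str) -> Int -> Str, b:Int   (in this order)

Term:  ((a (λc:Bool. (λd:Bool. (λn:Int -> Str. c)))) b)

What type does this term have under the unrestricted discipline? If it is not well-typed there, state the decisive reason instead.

not well-typed under unrestricted — not simply typable
use counts: a: 1×; b: 1×; c (bound): 1×; d (bound): 0×; n (bound): 0×
order of uses: a, c, b
typing: ill-typed: an argument Bool -> Bool -> (Int -> Str) -> Bool mismatches the expected Str -> Bool -> (Int -> Str) -> Str
per-discipline verdicts: ordered ✗, linear ✗, affine ✗, relevant ✗, unrestricted ✗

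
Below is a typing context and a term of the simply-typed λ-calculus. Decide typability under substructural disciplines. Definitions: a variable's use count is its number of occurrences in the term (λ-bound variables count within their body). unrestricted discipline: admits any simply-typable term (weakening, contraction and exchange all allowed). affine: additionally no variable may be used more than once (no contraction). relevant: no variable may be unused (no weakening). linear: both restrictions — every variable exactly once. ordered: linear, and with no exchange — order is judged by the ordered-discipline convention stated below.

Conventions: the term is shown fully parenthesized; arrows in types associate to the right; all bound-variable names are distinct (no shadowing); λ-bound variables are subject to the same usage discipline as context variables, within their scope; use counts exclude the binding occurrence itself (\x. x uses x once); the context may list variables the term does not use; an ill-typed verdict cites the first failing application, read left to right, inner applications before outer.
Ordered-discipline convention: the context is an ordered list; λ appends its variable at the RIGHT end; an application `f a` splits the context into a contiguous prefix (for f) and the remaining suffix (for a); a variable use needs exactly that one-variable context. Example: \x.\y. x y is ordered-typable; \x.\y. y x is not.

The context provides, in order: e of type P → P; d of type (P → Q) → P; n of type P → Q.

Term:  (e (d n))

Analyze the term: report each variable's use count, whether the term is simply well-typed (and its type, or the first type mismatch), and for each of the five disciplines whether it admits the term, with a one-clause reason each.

usage: e ×1; d ×1; n ×1
left-to-right use order: e, d, n
typing: ✓ — P
ordered ✓ (one use each (e, d, n); ordered split holds)
linear ✓ (exactly-once usage across e, d, n)
affine ✓ (no duplicate uses among e, d, n)
relevant ✓ (e, d, n: all used, weakening unneeded)
unrestricted ✓ (typability at P is all that's needed)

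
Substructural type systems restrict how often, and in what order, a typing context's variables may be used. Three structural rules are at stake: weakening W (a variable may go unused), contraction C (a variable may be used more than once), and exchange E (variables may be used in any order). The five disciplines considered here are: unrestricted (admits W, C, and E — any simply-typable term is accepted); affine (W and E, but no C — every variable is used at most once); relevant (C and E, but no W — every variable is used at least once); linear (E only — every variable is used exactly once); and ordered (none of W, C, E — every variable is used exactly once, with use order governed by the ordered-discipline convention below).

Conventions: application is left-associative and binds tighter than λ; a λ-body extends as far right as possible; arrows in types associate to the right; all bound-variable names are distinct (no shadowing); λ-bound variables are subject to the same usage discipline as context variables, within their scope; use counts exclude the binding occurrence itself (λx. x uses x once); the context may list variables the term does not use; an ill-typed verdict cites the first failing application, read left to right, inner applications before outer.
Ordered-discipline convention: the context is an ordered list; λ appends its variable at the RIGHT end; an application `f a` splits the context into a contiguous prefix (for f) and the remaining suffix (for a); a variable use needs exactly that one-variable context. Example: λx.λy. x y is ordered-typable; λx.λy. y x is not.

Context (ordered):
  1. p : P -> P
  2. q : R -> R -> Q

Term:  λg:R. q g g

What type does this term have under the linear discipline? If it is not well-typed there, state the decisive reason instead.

not well-typed under linear — g ×2 used more than once (contraction); needs weakening: p unused
counts: p ×0; q ×1; g (bound) ×2
order of uses: q, g, g
typing: the term checks, with type R -> Q
across the five disciplines: ordered ✗ | linear ✗ | affine ✗ | relevant ✗ | unrestricted ✓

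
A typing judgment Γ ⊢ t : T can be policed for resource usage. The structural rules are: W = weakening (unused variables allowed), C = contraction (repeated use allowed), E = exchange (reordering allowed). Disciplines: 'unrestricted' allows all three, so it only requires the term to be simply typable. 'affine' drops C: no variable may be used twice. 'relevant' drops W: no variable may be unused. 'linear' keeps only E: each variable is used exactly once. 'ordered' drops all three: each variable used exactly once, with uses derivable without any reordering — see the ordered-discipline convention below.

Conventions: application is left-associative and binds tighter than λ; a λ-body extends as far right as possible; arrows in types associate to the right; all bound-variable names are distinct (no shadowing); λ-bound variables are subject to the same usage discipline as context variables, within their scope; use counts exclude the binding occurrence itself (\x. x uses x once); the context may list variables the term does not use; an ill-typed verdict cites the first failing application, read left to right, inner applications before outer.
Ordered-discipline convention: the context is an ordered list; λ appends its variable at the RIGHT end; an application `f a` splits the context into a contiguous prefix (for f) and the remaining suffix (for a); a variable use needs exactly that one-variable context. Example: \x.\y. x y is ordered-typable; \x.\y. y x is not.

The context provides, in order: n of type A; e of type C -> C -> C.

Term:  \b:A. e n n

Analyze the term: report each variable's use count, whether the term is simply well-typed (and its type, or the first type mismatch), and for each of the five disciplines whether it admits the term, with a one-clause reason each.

usage: n: 2×; e: 1×; b (bound): 0×
uses in reading order: e, n, n
typing: ill-typed: a function awaiting C gets A
ordered ✗ (a type mismatch blocks all five)
linear ✗ (the type mismatch rejects it)
affine ✗ (not simply typable)
relevant ✗ (fails simple typing)
unrestricted ✗ (a type mismatch blocks all five)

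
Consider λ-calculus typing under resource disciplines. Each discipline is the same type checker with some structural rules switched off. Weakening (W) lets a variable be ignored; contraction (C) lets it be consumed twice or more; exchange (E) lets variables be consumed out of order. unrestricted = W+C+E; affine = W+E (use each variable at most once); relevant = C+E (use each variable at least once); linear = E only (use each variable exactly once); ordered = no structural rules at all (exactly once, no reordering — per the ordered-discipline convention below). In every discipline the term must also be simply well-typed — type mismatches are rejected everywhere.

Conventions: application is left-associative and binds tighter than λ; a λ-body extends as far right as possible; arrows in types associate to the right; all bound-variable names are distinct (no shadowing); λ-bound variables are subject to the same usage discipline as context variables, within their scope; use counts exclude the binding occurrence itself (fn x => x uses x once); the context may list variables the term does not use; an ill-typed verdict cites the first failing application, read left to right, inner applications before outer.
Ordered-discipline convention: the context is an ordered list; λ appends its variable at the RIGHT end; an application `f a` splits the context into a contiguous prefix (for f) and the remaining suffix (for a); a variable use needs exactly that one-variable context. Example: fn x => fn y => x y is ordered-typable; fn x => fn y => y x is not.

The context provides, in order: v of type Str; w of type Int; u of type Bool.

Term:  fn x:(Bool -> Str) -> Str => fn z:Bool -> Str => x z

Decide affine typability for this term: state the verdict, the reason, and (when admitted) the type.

yes — none of v, w, u, x, z used more than once; term : ((Bool -> Str) -> Str) -> (Bool -> Str) -> Str
use counts: v: 0; w: 0; u: 0; x [bound]: 1; z [bound]: 1
uses in reading order: x, z
typing: well-typed at ((Bool -> Str) -> Str) -> (Bool -> Str) -> Str
across the five disciplines: ordered ✗ · linear ✗ · affine ✓ · relevant ✗ · unrestricted ✓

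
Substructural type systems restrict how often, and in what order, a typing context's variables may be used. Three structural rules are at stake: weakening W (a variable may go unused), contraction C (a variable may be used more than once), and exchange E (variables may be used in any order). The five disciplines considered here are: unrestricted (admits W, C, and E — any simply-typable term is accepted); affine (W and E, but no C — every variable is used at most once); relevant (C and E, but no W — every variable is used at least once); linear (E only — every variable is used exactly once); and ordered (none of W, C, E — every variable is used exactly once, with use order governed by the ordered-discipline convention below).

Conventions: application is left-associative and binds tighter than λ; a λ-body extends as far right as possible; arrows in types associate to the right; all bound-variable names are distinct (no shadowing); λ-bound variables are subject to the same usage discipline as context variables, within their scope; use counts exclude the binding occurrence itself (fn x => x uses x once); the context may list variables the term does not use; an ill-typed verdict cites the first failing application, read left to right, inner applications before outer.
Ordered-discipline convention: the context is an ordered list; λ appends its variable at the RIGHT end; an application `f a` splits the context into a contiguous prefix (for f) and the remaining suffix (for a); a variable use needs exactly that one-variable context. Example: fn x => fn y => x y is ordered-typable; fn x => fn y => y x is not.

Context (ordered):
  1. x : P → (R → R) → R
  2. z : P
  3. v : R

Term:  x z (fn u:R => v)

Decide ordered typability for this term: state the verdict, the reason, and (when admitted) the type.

no — u never used (weakening)
counts: x: 1×; z: 1×; v: 1×; u (bound): 0×
order of uses: x, z, v
typing: well-typed at R
all disciplines: ordered ✗ · linear ✗ · affine ✓ · relevant ✗ · unrestricted ✓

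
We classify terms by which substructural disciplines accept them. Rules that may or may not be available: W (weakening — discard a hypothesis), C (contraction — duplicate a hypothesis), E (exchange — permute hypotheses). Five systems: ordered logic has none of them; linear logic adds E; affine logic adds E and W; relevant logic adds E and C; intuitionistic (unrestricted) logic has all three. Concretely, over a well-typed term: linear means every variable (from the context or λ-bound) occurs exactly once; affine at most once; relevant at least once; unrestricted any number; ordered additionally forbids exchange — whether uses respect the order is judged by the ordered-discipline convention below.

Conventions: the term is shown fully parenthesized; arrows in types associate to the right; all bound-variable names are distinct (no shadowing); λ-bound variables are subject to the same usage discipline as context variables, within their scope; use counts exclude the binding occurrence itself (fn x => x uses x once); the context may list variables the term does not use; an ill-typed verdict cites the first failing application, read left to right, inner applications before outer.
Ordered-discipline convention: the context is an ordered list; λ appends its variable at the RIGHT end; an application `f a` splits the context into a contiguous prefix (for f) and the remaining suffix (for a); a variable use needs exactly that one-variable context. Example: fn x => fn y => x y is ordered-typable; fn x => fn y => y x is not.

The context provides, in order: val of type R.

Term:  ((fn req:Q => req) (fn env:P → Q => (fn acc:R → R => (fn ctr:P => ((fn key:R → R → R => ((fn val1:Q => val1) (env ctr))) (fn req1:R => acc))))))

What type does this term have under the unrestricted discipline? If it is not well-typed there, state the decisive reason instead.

not well-typed under unrestricted — fails simple typing
counts: val: 0; req (λ-bound): 1; env (λ-bound): 1; acc (λ-bound): 1; ctr (λ-bound): 1; key (λ-bound): 0; val1 (λ-bound): 1; req1 (λ-bound): 0
uses in reading order: req, val1, env, ctr, acc
typing: ill-typed: an argument (P → Q) → (R → R) → P → Q mismatches the expected Q
summary: ordered ✗ | linear ✗ | affine ✗ | relevant ✗ | unrestricted ✗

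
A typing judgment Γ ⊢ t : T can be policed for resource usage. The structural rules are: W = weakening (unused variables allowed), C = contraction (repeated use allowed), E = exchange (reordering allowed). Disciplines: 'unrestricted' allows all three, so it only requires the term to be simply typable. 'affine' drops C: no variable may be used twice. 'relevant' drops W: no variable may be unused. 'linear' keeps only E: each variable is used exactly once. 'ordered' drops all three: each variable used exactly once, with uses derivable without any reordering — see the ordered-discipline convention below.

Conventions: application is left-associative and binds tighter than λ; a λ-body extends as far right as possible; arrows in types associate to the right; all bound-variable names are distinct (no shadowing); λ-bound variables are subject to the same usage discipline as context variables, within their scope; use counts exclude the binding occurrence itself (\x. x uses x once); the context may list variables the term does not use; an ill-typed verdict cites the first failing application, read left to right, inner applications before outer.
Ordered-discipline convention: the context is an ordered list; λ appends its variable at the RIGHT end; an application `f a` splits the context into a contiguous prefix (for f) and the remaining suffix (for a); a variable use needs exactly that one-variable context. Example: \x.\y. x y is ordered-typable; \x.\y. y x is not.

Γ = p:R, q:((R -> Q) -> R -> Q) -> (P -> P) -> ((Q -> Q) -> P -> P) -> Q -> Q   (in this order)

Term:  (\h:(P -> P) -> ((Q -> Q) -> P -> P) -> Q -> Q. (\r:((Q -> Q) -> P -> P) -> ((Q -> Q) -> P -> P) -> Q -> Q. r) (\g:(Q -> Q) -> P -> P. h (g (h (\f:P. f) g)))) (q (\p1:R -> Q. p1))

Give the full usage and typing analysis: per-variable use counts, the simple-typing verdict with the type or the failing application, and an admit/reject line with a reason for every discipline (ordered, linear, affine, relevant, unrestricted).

counts: p=0; q=1; h (λ-bound)=2; r (λ-bound)=1; g (λ-bound)=2; f (λ-bound)=1; p1 (λ-bound)=1
order of uses: r, h, g, h, f, g, q, p1
typing: well-typed — term : ((Q -> Q) -> P -> P) -> ((Q -> Q) -> P -> P) -> Q -> Q
ordered: ✗, h ×2, g ×2 used more than once (contraction); needs weakening: p unused
linear: ✗, h ×2, g ×2 used more than once (contraction); needs weakening: p unused
affine: ✗, h ×2, g ×2 used more than once (contraction)
relevant: ✗, needs weakening: p unused
unrestricted: ✓, type-checks (((Q -> Q) -> P -> P) -> ((Q -> Q) -> P -> P) -> Q -> Q) and nothing is barred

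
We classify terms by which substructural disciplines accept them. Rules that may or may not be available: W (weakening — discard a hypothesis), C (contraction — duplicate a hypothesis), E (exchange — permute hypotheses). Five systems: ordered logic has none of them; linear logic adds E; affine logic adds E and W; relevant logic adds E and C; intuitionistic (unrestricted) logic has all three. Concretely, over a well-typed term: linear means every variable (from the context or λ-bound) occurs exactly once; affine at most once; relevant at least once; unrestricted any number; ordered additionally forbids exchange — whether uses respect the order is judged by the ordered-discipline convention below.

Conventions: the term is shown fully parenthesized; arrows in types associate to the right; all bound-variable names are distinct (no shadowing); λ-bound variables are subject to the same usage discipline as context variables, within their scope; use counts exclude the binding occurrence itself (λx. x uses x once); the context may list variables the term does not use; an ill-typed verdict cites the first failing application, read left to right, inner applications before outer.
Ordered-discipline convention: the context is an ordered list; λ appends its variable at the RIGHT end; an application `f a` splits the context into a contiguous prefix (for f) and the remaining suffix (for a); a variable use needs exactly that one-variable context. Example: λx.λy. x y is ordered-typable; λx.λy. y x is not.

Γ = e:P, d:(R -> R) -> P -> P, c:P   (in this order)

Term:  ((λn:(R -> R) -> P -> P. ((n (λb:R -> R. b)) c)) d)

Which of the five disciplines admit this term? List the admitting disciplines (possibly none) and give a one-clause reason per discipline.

admitted in: none
variable uses: e: 0, d: 1, c: 1, n [bound]: 1, b [bound]: 1
use order (left to right): n, b, c, d
typing: ill-typed: an application expects R -> R but receives (R -> R) -> R -> R
ordered: ✗, not simply typable
linear: ✗, fails simple typing
affine: ✗, a type mismatch blocks all five
relevant: ✗, the type mismatch rejects it
unrestricted: ✗, not simply typable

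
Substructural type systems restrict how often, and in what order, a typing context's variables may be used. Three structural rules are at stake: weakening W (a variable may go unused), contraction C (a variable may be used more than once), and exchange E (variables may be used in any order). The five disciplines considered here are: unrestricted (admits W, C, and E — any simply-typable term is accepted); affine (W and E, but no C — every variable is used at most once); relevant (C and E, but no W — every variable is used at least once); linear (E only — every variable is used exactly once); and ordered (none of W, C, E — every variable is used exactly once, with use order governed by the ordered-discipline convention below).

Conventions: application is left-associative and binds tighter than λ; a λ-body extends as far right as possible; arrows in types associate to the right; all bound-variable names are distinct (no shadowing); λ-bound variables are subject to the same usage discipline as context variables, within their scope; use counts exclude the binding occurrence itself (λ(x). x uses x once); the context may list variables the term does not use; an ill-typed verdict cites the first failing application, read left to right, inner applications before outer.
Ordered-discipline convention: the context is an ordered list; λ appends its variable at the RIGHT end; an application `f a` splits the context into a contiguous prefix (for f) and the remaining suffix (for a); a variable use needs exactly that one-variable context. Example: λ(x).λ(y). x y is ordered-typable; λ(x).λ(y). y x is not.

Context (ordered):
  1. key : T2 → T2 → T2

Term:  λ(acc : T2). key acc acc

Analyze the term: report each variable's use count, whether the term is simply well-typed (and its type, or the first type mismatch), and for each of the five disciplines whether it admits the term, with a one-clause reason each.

use counts: key=1; acc (λ-bound)=2
order of uses: key, acc, acc
typing: ✓ — T2 → T2
ordered ✗ (acc ×2 used more than once (contraction))
linear ✗ (acc ×2 used more than once (contraction))
affine ✗ (acc ×2 used more than once (contraction))
relevant ✓ (every one of key, acc appears)
unrestricted ✓ (simply typable at T2 → T2; W, C, E all held)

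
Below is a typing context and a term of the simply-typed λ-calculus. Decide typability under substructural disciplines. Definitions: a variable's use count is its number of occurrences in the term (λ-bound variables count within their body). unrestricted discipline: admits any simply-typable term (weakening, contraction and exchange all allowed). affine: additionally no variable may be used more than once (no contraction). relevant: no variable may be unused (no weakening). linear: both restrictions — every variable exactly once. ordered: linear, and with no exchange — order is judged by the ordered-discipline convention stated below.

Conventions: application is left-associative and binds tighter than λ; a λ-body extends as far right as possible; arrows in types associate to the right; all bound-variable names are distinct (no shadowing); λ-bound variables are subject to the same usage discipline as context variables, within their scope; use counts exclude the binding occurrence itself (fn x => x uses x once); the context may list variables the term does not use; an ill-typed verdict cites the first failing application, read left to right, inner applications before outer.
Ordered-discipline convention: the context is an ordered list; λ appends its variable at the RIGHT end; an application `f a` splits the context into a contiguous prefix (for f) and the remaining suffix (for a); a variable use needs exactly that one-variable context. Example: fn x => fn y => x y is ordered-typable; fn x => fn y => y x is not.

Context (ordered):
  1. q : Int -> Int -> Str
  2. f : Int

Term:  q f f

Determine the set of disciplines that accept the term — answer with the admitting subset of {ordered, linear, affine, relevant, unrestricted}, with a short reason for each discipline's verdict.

admitted by: relevant, unrestricted
use counts: q: 1×, f: 2×
use order (left to right): q, f, f
typing: well-typed — term : Str
ordered ✗ (f ×2 used more than once (contraction))
linear ✗ (f ×2 used more than once (contraction))
affine ✗ (f ×2 used more than once (contraction))
relevant ✓ (none of q, f goes unused)
unrestricted ✓ (typability at Str is all that's needed)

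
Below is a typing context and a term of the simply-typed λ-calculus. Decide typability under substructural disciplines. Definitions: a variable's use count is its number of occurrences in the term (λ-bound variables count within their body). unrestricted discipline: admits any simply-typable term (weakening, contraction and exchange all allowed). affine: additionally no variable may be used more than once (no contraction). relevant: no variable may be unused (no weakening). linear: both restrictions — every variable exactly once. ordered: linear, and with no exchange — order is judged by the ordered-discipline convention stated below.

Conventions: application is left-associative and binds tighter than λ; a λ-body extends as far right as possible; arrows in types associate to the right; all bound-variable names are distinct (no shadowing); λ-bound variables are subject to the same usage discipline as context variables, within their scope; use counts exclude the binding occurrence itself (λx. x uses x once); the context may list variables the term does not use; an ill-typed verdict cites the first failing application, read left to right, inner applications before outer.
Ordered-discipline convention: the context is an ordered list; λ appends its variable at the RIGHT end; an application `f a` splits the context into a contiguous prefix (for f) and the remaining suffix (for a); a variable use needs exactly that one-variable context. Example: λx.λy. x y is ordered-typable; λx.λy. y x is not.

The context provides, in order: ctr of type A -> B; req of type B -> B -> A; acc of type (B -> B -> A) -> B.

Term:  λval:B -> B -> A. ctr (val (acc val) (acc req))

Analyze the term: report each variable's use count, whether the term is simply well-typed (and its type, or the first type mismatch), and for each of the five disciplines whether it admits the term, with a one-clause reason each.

usage: ctr=1, req=1, acc=2, val (λ-bound)=2
order of uses: ctr, val, acc, val, acc, req
typing: the term checks, with type (B -> B -> A) -> B
ordered: ✗ — acc ×2, val ×2 used more than once (contraction)
linear: ✗ — acc ×2, val ×2 used more than once (contraction)
affine: ✗ — acc ×2, val ×2 used more than once (contraction)
relevant: ✓ — ctr, req, acc, val: all used, weakening unneeded
unrestricted: ✓ — well-typed at (B -> B -> A) -> B; no restrictions here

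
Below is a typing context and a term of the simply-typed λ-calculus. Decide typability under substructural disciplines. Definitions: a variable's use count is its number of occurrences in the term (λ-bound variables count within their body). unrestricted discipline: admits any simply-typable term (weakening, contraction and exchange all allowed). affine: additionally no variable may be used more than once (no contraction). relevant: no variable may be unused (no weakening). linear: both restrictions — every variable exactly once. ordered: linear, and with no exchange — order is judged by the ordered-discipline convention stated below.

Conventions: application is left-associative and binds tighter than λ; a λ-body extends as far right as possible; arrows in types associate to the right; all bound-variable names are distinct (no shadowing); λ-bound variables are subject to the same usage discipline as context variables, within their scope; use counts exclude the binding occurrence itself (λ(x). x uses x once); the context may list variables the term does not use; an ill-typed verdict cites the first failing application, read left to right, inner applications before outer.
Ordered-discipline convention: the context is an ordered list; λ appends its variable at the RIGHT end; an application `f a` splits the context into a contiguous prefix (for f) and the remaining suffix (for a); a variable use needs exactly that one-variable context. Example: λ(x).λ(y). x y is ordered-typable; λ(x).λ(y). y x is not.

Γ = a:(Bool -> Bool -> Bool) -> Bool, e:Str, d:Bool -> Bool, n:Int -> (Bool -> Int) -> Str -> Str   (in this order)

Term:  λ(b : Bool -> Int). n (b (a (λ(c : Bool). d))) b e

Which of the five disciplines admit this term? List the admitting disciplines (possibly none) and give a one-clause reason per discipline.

accepted by: unrestricted
usage: a: 1×, e: 1×, d: 1×, n: 1×, b [bound]: 2×, c [bound]: 0×
left-to-right use order: n, b, a, d, b, e
typing: ✓ — (Bool -> Int) -> Str
ordered: ✗ — needs contraction — b ×2; c left unused
linear: ✗ — needs contraction — b ×2; c left unused
affine: ✗ — needs contraction — b ×2
relevant: ✗ — c left unused
unrestricted: ✓ — simply typable at (Bool -> Int) -> Str; W, C, E all held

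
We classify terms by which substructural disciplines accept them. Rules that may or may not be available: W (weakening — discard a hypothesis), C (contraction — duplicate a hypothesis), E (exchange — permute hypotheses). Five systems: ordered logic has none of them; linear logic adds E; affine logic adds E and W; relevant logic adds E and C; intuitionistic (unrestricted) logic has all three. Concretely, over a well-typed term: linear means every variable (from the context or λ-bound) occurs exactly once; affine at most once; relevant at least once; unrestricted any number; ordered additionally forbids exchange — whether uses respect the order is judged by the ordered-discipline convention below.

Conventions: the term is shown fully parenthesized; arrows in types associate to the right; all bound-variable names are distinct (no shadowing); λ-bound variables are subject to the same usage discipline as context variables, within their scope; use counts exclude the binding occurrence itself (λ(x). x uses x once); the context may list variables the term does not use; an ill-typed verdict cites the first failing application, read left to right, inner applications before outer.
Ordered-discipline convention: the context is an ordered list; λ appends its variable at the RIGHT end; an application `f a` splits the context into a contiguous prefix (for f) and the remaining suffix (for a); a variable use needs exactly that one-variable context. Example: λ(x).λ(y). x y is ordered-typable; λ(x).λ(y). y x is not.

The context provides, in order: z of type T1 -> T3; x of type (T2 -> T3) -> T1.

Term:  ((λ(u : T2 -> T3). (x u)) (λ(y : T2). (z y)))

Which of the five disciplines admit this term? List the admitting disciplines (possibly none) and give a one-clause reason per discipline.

admitted by: none
usage: z: 1×; x: 1×; u (bound): 1×; y (bound): 1×
uses in reading order: x, u, z, y
typing: ill-typed: a function awaiting T1 gets T2
ordered: ✗, not simply typable
linear: ✗, fails simple typing
affine: ✗, a type mismatch blocks all five
relevant: ✗, the type mismatch rejects it
unrestricted: ✗, not simply typable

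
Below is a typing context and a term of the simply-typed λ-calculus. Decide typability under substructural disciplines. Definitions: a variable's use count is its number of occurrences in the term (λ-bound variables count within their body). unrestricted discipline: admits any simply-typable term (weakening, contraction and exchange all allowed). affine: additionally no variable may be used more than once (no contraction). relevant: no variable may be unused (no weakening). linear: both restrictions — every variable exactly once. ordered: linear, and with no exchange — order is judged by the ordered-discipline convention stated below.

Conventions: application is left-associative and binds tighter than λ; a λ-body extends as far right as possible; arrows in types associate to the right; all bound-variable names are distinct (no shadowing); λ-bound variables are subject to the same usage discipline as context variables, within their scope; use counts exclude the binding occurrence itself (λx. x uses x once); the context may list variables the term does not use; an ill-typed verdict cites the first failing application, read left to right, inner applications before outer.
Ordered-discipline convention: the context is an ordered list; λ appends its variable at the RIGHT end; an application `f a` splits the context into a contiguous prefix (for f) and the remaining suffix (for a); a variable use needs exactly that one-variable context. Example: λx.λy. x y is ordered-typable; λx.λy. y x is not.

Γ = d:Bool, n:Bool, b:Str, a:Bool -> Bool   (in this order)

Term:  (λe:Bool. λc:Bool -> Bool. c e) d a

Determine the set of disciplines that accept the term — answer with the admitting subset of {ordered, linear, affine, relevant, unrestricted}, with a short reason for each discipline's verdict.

accepted by: affine, unrestricted
variable uses: d=1, n=0, b=0, a=1, e (λ-bound)=1, c (λ-bound)=1
left-to-right use order: c, e, d, a
typing: well-typed at Bool
ordered: ✗ — needs weakening: n, b unused
linear: ✗ — needs weakening: n, b unused
affine: ✓ — no duplicate uses among d, n, b, a, e, c
relevant: ✗ — needs weakening: n, b unused
unrestricted: ✓ — well-typed at Bool; no restrictions here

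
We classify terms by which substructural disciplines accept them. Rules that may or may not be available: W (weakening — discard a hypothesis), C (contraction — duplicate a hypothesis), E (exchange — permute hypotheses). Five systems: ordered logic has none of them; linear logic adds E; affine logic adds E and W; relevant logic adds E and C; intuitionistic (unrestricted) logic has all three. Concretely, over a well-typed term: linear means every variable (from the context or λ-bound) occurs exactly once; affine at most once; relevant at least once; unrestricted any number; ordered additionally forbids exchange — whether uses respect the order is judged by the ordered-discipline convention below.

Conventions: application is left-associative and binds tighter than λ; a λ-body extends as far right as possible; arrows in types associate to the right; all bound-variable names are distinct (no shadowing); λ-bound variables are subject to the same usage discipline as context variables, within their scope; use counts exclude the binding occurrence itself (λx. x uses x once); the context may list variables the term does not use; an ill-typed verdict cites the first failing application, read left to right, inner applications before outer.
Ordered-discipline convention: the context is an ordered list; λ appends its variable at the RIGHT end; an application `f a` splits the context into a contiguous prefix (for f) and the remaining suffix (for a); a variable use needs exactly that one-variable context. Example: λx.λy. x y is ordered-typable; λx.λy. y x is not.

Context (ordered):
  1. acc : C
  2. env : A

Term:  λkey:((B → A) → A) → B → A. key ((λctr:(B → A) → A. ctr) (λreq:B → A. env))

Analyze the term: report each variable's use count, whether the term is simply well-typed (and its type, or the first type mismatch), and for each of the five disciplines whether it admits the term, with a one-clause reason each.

variable uses: acc: 0; env: 1; key (bound): 1; ctr (bound): 1; req (bound): 0
order of uses: key, ctr, env
typing: well-typed — term : (((B → A) → A) → B → A) → B → A
ordered: ✗ — acc, req left unused
linear: ✗ — acc, req left unused
affine: ✓ — none of acc, env, key, ctr, req used more than once
relevant: ✗ — acc, req left unused
unrestricted: ✓ — type-checks ((((B → A) → A) → B → A) → B → A) and nothing is barred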